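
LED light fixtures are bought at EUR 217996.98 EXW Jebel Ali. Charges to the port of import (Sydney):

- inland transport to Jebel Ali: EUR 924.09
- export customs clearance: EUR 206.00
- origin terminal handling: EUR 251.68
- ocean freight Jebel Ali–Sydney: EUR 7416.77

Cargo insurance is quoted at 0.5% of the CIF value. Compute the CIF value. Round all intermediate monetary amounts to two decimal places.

CIF value: EUR 227935.20

Let C be the CIF value. C = EXW price + pre-shipment costs + freight + 0.5% × C
C − 0.5% × C = 217996.98 + 924.09 + 206.00 + 251.68 + 7416.77
0.995 × C = 226795.52
C = 226795.52 / 0.995 = 227935.20
Insurance premium = 0.5% × 227935.20 = 1139.68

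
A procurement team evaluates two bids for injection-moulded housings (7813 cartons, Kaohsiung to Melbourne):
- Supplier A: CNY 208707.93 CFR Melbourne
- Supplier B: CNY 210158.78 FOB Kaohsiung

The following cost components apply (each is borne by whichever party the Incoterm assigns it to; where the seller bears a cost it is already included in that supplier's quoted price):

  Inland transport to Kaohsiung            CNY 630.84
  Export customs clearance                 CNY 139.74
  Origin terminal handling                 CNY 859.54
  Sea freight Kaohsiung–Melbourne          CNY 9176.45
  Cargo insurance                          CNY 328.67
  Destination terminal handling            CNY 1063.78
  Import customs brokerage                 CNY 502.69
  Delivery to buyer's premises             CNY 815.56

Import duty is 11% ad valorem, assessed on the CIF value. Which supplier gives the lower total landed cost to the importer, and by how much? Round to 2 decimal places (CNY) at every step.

Supplier A is cheaper by CNY 11796.30

Supplier A (CFR):
CIF value = CFR price + insurance = 208707.93 + 328.67 = 209036.60
Import duty = 209036.60 × 11% = 22994.03
Buyer bears (A): 328.67 + 1063.78 + 502.69 + 815.56 = 2710.70
Landed cost (A) = invoice 208707.93 + 2710.70 + duty 22994.03 = 234412.66
Supplier B (FOB):
CIF value = FOB price + freight + insurance = 210158.78 + 9176.45 + 328.67 = 219663.90
Import duty = 219663.90 × 11% = 24163.03
Buyer bears (B): 9176.45 + 328.67 + 1063.78 + 502.69 + 815.56 = 11887.15
Landed cost (B) = invoice 210158.78 + 11887.15 + duty 24163.03 = 246208.96
Difference = |234412.66 − 246208.96| = 11796.30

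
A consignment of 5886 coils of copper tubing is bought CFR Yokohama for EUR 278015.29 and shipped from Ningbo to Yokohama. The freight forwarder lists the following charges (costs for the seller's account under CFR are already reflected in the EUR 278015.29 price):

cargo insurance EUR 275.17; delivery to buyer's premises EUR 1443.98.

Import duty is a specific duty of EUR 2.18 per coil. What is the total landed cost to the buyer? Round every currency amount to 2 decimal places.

CFR: the seller pays costs through ocean freight to the destination port, but not insurance.
CIF value = CFR price + insurance = 278015.29 + 275.17 = 278290.46
Import duty = 5886 × 2.18 = 12831.48
Buyer bears: insurance 275.17 + delivery 1443.98 + duty 12831.48 = 14550.63
Landed cost = invoice 278015.29 + 14550.63 = 292565.92

Total landed cost: EUR 292565.92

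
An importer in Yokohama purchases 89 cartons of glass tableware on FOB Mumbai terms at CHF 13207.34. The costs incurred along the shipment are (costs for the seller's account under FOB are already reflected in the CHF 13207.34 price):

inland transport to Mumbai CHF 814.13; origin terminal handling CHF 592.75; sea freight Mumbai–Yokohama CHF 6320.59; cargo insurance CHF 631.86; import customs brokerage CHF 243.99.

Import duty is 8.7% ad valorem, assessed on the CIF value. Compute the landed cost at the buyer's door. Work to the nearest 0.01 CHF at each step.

FOB: the seller bears costs until goods are on board at the origin port; the buyer bears freight, insurance and all costs thereafter.
Already in the invoice (seller's account under FOB): inland to port, origin terminal — exclude.
CIF value = FOB price + freight + insurance = 13207.34 + 6320.59 + 631.86 = 20159.79
Import duty = 20159.79 × 8.7% = 1753.90
Buyer bears: freight 6320.59 + insurance 631.86 + brokerage 243.99 + duty 1753.90 = 8950.34
Landed cost = invoice 13207.34 + 8950.34 = 22157.68

Total landed cost: CHF 22157.68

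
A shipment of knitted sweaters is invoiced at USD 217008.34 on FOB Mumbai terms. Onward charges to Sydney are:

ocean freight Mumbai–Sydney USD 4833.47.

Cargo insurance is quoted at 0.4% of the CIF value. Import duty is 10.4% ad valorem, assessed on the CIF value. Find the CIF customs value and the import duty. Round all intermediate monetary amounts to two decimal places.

Let C be the CIF value. C = FOB price + freight + 0.4% × C
C − 0.4% × C = 217008.34 + 4833.47
0.996 × C = 221841.81
C = 221841.81 / 0.996 = 222732.74
Insurance premium = 0.4% × 222732.74 = 890.93
Import duty = 222732.74 × 10.4% = 23164.20

CIF value: USD 222732.74; import duty: USD 23164.20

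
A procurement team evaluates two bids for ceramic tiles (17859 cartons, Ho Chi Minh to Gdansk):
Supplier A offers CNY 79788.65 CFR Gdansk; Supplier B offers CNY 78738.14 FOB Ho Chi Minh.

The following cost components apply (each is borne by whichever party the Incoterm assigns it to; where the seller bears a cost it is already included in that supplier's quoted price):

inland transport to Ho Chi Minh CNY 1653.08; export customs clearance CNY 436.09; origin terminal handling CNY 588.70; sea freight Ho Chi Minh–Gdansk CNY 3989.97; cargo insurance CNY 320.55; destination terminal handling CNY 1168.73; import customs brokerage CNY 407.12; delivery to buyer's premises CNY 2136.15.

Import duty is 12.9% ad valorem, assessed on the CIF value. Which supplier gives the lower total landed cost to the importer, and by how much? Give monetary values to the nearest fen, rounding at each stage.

Supplier A (CFR):
CIF value = CFR price + insurance = 79788.65 + 320.55 = 80109.20
Import duty = 80109.20 × 12.9% = 10334.09
Buyer bears (A): 320.55 + 1168.73 + 407.12 + 2136.15 = 4032.55
Landed cost (A) = invoice 79788.65 + 4032.55 + duty 10334.09 = 94155.29
Supplier B (FOB):
CIF value = FOB price + freight + insurance = 78738.14 + 3989.97 + 320.55 = 83048.66
Import duty = 83048.66 × 12.9% = 10713.28
Buyer bears (B): 3989.97 + 320.55 + 1168.73 + 407.12 + 2136.15 = 8022.52
Landed cost (B) = invoice 78738.14 + 8022.52 + duty 10713.28 = 97473.94
Difference = |94155.29 − 97473.94| = 3318.65

Supplier A is cheaper by CNY 3318.65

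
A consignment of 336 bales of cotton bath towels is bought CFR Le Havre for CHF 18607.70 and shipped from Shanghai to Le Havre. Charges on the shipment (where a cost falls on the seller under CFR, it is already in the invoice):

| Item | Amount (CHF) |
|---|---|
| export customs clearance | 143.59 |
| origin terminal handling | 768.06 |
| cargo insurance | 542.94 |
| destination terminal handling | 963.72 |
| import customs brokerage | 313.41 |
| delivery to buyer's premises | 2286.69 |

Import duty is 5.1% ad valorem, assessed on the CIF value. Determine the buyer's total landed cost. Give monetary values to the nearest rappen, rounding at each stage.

Total landed cost: CHF 23691.14

CFR: the seller pays costs through ocean freight to the destination port, but not insurance.
Already in the invoice (seller's account under CFR): export clearance, origin terminal — exclude.
CIF value = CFR price + insurance = 18607.70 + 542.94 = 19150.64
Import duty = 19150.64 × 5.1% = 976.68
Buyer bears: insurance 542.94 + destination terminal 963.72 + brokerage 313.41 + delivery 2286.69 + duty 976.68 = 5083.44
Landed cost = invoice 18607.70 + 5083.44 = 23691.14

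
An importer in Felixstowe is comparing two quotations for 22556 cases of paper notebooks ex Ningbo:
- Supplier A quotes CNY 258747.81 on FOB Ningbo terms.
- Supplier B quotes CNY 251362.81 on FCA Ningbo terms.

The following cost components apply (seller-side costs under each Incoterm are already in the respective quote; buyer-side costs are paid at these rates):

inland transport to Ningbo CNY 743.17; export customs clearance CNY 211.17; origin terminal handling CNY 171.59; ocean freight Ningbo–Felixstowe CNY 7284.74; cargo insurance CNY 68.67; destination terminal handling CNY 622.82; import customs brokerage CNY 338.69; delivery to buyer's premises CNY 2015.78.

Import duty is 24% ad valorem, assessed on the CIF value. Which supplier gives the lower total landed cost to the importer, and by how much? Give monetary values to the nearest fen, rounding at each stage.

Supplier B is cheaper by CNY 8944.63

Supplier A (FOB):
CIF value = FOB price + freight + insurance = 258747.81 + 7284.74 + 68.67 = 266101.22
Import duty = 266101.22 × 24% = 63864.29
Buyer bears (A): 7284.74 + 68.67 + 622.82 + 338.69 + 2015.78 = 10330.70
Landed cost (A) = invoice 258747.81 + 10330.70 + duty 63864.29 = 332942.80
Supplier B (FCA):
CIF value = FCA price + origin terminal + freight + insurance = 251362.81 + 171.59 + 7284.74 + 68.67 = 258887.81
Import duty = 258887.81 × 24% = 62133.07
Buyer bears (B): 171.59 + 7284.74 + 68.67 + 622.82 + 338.69 + 2015.78 = 10502.29
Landed cost (B) = invoice 251362.81 + 10502.29 + duty 62133.07 = 323998.17
Difference = |332942.80 − 323998.17| = 8944.63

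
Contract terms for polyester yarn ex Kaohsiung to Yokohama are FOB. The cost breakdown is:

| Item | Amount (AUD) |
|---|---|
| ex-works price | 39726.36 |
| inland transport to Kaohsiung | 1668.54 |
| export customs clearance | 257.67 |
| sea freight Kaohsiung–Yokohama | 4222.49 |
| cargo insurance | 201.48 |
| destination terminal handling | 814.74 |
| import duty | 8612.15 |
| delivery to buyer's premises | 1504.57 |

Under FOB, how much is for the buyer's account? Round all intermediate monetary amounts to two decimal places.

Buyer's account: AUD 15355.43

FOB: the seller bears costs until goods are on board at the origin port; the buyer bears freight, insurance and all costs thereafter.
Seller's account: goods 39726.36 + inland to port 1668.54 + export clearance 257.67 = 41652.57
Buyer's account: freight 4222.49 + insurance 201.48 + destination terminal 814.74 + duty 8612.15 + delivery 1504.57 = 15355.43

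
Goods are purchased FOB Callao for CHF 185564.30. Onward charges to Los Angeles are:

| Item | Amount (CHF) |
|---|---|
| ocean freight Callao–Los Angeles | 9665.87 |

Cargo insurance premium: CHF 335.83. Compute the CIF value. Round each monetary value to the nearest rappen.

CIF value: CHF 195566.00

CIF = FOB price + freight + insurance
CIF = 185564.30 + 9665.87 + 335.83 = 195566.00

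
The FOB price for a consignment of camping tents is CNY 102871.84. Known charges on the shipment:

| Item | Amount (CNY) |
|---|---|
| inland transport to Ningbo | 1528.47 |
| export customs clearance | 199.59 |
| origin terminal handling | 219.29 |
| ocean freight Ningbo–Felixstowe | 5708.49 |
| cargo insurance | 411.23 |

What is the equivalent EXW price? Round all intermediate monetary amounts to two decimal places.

Not relevant to the conversion: freight, insurance — on the buyer under both terms; not part of either seller's price.
From FOB to EXW, the seller no longer bears: inland to port, export clearance, origin terminal.
EXW price = 102871.84 − 1528.47 − 199.59 − 219.29 = 100924.49

EXW price: CNY 100924.49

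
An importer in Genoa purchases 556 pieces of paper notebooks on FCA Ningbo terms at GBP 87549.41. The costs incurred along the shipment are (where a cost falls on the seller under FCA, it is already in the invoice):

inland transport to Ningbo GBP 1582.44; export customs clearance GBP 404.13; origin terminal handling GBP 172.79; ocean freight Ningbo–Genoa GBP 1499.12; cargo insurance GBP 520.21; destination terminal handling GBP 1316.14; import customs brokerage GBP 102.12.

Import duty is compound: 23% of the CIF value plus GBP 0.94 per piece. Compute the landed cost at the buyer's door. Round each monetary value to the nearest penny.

FCA: the seller delivers export-cleared goods to the carrier; the buyer bears costs from that point.
Already in the invoice (seller's account under FCA): inland to port, export clearance — exclude.
CIF value = FCA price + origin terminal + freight + insurance = 87549.41 + 172.79 + 1499.12 + 520.21 = 89741.53
Ad valorem component: 89741.53 × 23% = 20640.55
Specific component: 556 × 0.94 = 522.64
Import duty = 20640.55 + 522.64 = 21163.19
Buyer bears: origin terminal 172.79 + freight 1499.12 + insurance 520.21 + destination terminal 1316.14 + brokerage 102.12 + duty 21163.19 = 24773.57
Landed cost = invoice 87549.41 + 24773.57 = 112322.98

Total landed cost: GBP 112322.98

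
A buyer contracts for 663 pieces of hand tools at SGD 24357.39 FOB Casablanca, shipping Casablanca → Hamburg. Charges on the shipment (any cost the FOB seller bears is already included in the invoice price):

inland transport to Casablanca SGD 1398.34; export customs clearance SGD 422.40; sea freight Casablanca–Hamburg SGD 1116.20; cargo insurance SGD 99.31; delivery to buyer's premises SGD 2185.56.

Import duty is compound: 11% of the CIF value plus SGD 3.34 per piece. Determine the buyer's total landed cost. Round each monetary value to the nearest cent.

Total landed cost: SGD 32785.90

FOB: the seller bears costs until goods are on board at the origin port; the buyer bears freight, insurance and all costs thereafter.
Already in the invoice (seller's account under FOB): inland to port, export clearance — exclude.
CIF value = FOB price + freight + insurance = 24357.39 + 1116.20 + 99.31 = 25572.90
Ad valorem component: 25572.90 × 11% = 2813.02
Specific component: 663 × 3.34 = 2214.42
Import duty = 2813.02 + 2214.42 = 5027.44
Buyer bears: freight 1116.20 + insurance 99.31 + delivery 2185.56 + duty 5027.44 = 8428.51
Landed cost = invoice 24357.39 + 8428.51 = 32785.90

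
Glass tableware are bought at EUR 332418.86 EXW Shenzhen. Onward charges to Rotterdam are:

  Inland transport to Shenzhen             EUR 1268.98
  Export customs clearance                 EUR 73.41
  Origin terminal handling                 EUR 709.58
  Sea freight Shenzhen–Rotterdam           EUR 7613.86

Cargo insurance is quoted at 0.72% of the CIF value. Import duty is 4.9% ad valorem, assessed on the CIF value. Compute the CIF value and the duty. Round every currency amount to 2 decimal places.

Let C be the CIF value. C = EXW price + pre-shipment costs + freight + 0.72% × C
C − 0.72% × C = 332418.86 + 1268.98 + 73.41 + 709.58 + 7613.86
0.9928 × C = 342084.69
C = 342084.69 / 0.9928 = 344565.56
Insurance premium = 0.72% × 344565.56 = 2480.87
Import duty = 344565.56 × 4.9% = 16883.71

CIF value: EUR 344565.56; import duty: EUR 16883.71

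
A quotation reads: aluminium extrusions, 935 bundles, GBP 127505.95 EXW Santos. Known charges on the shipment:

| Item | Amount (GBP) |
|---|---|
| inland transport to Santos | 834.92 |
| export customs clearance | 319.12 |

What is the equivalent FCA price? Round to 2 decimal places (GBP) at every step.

FCA price: GBP 128659.99

From EXW to FCA, the seller additionally bears: inland to port, export clearance.
FCA price = 127505.95 + 834.92 + 319.12 = 128659.99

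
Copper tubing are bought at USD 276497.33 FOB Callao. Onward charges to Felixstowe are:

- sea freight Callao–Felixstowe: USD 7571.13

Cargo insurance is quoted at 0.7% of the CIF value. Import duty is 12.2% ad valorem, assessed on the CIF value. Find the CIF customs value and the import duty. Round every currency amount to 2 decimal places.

Let C be the CIF value. C = FOB price + freight + 0.7% × C
C − 0.7% × C = 276497.33 + 7571.13
0.993 × C = 284068.46
C = 284068.46 / 0.993 = 286070.96
Insurance premium = 0.7% × 286070.96 = 2002.50
Import duty = 286070.96 × 12.2% = 34900.66

CIF value: USD 286070.96; import duty: USD 34900.66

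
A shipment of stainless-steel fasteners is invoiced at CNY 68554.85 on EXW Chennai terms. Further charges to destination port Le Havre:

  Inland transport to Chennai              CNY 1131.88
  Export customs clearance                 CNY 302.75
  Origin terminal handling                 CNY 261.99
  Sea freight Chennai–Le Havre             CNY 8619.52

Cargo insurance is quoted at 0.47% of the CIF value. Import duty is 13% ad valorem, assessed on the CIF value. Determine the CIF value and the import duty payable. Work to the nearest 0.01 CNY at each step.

CIF value: CNY 79243.43; import duty: CNY 10301.65

Let C be the CIF value. C = EXW price + pre-shipment costs + freight + 0.47% × C
C − 0.47% × C = 68554.85 + 1131.88 + 302.75 + 261.99 + 8619.52
0.9953 × C = 78870.99
C = 78870.99 / 0.9953 = 79243.43
Insurance premium = 0.47% × 79243.43 = 372.44
Import duty = 79243.43 × 13% = 10301.65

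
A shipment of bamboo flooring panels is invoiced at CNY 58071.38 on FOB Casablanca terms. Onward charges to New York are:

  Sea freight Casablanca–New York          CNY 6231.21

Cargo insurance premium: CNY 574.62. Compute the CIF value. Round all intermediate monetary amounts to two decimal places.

CIF value: CNY 64877.21

CIF = FOB price + freight + insurance
CIF = 58071.38 + 6231.21 + 574.62 = 64877.21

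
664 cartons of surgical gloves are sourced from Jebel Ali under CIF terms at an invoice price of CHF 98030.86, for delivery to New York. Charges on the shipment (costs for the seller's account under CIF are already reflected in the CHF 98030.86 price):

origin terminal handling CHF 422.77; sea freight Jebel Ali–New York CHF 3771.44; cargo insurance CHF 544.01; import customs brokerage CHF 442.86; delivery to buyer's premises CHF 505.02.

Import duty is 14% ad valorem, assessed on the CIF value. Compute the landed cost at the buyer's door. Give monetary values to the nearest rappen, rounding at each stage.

CIF: the seller pays costs through ocean freight and marine insurance to the destination port.
Already in the invoice (seller's account under CIF): origin terminal, freight, insurance — exclude.
The CIF price already equals the CIF value: 98030.86
Import duty = 98030.86 × 14% = 13724.32
Buyer bears: brokerage 442.86 + delivery 505.02 + duty 13724.32 = 14672.20
Landed cost = invoice 98030.86 + 14672.20 = 112703.06

Total landed cost: CHF 112703.06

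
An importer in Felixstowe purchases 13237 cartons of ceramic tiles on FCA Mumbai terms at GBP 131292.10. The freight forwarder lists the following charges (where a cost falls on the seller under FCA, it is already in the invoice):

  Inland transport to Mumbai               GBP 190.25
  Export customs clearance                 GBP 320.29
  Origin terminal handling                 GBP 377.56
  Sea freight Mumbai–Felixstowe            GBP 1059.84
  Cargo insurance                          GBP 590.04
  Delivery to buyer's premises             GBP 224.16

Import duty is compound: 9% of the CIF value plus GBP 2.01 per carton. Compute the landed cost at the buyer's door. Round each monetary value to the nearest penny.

FCA: the seller delivers export-cleared goods to the carrier; the buyer bears costs from that point.
Already in the invoice (seller's account under FCA): inland to port, export clearance — exclude.
CIF value = FCA price + origin terminal + freight + insurance = 131292.10 + 377.56 + 1059.84 + 590.04 = 133319.54
Ad valorem component: 133319.54 × 9% = 11998.76
Specific component: 13237 × 2.01 = 26606.37
Import duty = 11998.76 + 26606.37 = 38605.13
Buyer bears: origin terminal 377.56 + freight 1059.84 + insurance 590.04 + delivery 224.16 + duty 38605.13 = 40856.73
Landed cost = invoice 131292.10 + 40856.73 = 172148.83

Total landed cost: GBP 172148.83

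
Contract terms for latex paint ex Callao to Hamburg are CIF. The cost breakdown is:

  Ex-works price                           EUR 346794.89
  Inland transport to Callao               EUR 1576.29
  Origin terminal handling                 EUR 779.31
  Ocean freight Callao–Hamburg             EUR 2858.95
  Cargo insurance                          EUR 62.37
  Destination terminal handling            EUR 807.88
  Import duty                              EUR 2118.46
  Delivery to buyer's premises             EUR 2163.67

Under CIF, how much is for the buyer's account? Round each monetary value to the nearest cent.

Buyer's account: EUR 5090.01

CIF: the seller pays costs through ocean freight and marine insurance to the destination port.
Seller's account: goods 346794.89 + inland to port 1576.29 + origin terminal 779.31 + freight 2858.95 + insurance 62.37 = 352071.81
Buyer's account: destination terminal 807.88 + duty 2118.46 + delivery 2163.67 = 5090.01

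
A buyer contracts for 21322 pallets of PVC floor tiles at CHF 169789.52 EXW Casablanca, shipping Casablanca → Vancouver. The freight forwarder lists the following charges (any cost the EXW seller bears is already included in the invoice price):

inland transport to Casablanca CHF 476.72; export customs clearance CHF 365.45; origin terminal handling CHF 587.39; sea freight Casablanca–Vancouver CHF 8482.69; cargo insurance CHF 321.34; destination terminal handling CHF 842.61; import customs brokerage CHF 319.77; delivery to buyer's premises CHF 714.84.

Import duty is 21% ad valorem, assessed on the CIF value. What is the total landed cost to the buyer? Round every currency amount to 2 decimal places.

Total landed cost: CHF 219705.18

EXW: the seller makes goods available at their premises; the buyer bears all onward costs.
CIF value = EXW price + inland to port + export clearance + origin terminal + freight + insurance = 169789.52 + 476.72 + 365.45 + 587.39 + 8482.69 + 321.34 = 180023.11
Import duty = 180023.11 × 21% = 37804.85
Buyer bears: inland to port 476.72 + export clearance 365.45 + origin terminal 587.39 + freight 8482.69 + insurance 321.34 + destination terminal 842.61 + brokerage 319.77 + delivery 714.84 + duty 37804.85 = 49915.66
Landed cost = invoice 169789.52 + 49915.66 = 219705.18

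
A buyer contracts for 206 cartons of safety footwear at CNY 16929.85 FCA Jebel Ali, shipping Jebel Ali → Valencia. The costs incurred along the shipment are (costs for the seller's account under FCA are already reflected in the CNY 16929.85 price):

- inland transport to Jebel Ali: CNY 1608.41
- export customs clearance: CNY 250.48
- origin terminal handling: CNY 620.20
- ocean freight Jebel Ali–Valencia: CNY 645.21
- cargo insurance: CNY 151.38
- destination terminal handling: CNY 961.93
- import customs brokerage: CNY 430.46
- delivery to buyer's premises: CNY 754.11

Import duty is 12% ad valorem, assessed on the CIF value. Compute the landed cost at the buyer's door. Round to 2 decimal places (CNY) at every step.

FCA: the seller delivers export-cleared goods to the carrier; the buyer bears costs from that point.
Already in the invoice (seller's account under FCA): inland to port, export clearance — exclude.
CIF value = FCA price + origin terminal + freight + insurance = 16929.85 + 620.20 + 645.21 + 151.38 = 18346.64
Import duty = 18346.64 × 12% = 2201.60
Buyer bears: origin terminal 620.20 + freight 645.21 + insurance 151.38 + destination terminal 961.93 + brokerage 430.46 + delivery 754.11 + duty 2201.60 = 5764.89
Landed cost = invoice 16929.85 + 5764.89 = 22694.74

Total landed cost: CNY 22694.74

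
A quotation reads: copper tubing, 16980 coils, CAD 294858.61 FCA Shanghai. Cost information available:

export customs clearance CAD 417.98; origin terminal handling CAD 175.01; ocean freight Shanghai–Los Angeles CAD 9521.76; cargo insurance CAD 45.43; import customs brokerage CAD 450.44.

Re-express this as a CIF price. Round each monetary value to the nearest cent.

Not relevant to the conversion: export clearance — on the seller under both FCA and CIF; already in the FCA price and stays in the CIF price. brokerage — on the buyer under both terms; not part of either seller's price.
From FCA to CIF, the seller additionally bears: origin terminal, freight, insurance.
CIF price = 294858.61 + 175.01 + 9521.76 + 45.43 = 304600.81

CIF price: CAD 304600.81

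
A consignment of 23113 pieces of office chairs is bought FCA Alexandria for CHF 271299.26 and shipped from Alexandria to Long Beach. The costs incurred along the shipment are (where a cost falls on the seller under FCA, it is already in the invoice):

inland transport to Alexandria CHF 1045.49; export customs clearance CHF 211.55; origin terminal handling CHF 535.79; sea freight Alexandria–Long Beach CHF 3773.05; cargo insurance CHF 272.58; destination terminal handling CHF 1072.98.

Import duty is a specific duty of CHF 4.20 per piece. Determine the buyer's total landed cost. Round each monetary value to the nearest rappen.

Total landed cost: CHF 374028.26

FCA: the seller delivers export-cleared goods to the carrier; the buyer bears costs from that point.
Already in the invoice (seller's account under FCA): inland to port, export clearance — exclude.
CIF value = FCA price + origin terminal + freight + insurance = 271299.26 + 535.79 + 3773.05 + 272.58 = 275880.68
Import duty = 23113 × 4.20 = 97074.60
Buyer bears: origin terminal 535.79 + freight 3773.05 + insurance 272.58 + destination terminal 1072.98 + duty 97074.60 = 102729.00
Landed cost = invoice 271299.26 + 102729.00 = 374028.26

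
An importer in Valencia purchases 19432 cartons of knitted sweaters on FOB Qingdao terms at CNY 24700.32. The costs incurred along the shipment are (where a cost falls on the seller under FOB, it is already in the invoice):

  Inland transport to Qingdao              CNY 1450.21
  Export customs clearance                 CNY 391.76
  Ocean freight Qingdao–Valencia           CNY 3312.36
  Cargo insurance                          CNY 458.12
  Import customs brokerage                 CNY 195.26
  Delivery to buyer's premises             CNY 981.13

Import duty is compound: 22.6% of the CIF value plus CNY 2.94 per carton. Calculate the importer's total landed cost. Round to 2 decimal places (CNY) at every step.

FOB: the seller bears costs until goods are on board at the origin port; the buyer bears freight, insurance and all costs thereafter.
Already in the invoice (seller's account under FOB): inland to port, export clearance — exclude.
CIF value = FOB price + freight + insurance = 24700.32 + 3312.36 + 458.12 = 28470.80
Ad valorem component: 28470.80 × 22.6% = 6434.40
Specific component: 19432 × 2.94 = 57130.08
Import duty = 6434.40 + 57130.08 = 63564.48
Buyer bears: freight 3312.36 + insurance 458.12 + brokerage 195.26 + delivery 981.13 + duty 63564.48 = 68511.35
Landed cost = invoice 24700.32 + 68511.35 = 93211.67

Total landed cost: CNY 93211.67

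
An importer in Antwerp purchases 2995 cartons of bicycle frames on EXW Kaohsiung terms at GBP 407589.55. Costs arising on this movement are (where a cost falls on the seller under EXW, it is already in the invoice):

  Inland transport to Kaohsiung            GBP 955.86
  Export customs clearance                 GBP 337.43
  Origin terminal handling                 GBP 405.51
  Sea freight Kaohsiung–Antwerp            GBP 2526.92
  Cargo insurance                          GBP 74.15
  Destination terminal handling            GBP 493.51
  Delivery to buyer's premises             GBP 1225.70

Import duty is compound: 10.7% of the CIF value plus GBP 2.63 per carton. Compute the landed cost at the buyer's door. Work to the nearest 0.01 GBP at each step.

Total landed cost: GBP 465557.65

EXW: the seller makes goods available at their premises; the buyer bears all onward costs.
CIF value = EXW price + inland to port + export clearance + origin terminal + freight + insurance = 407589.55 + 955.86 + 337.43 + 405.51 + 2526.92 + 74.15 = 411889.42
Ad valorem component: 411889.42 × 10.7% = 44072.17
Specific component: 2995 × 2.63 = 7876.85
Import duty = 44072.17 + 7876.85 = 51949.02
Buyer bears: inland to port 955.86 + export clearance 337.43 + origin terminal 405.51 + freight 2526.92 + insurance 74.15 + destination terminal 493.51 + delivery 1225.70 + duty 51949.02 = 57968.10
Landed cost = invoice 407589.55 + 57968.10 = 465557.65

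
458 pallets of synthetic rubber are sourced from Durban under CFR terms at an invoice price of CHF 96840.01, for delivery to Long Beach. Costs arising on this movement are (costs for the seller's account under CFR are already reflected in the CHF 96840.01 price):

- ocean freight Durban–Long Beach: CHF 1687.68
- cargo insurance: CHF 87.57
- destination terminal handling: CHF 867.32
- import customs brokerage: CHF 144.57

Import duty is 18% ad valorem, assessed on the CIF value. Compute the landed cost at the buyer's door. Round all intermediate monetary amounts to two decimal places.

Total landed cost: CHF 115386.43

CFR: the seller pays costs through ocean freight to the destination port, but not insurance.
Already in the invoice (seller's account under CFR): freight — exclude.
CIF value = CFR price + insurance = 96840.01 + 87.57 = 96927.58
Import duty = 96927.58 × 18% = 17446.96
Buyer bears: insurance 87.57 + destination terminal 867.32 + brokerage 144.57 + duty 17446.96 = 18546.42
Landed cost = invoice 96840.01 + 18546.42 = 115386.43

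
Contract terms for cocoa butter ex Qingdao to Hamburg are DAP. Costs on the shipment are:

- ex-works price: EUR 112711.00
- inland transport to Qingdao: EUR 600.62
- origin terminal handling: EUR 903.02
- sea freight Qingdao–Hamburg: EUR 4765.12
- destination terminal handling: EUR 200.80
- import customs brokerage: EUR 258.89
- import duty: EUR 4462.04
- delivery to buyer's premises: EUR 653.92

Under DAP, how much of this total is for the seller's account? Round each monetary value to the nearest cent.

DAP: the seller bears all costs to the named destination except import duty and clearance.
Seller's account: goods 112711.00 + inland to port 600.62 + origin terminal 903.02 + freight 4765.12 + destination terminal 200.80 + delivery 653.92 = 119834.48
Buyer's account: brokerage 258.89 + duty 4462.04 = 4720.93

Seller's account: EUR 119834.48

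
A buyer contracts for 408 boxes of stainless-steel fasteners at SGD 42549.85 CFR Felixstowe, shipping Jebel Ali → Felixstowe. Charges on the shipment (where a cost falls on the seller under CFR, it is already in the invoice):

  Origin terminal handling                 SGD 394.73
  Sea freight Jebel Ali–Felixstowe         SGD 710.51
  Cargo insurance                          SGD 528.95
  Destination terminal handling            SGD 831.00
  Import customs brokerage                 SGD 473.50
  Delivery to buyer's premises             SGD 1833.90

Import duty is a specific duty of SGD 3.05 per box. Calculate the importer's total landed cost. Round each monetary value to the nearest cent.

CFR: the seller pays costs through ocean freight to the destination port, but not insurance.
Already in the invoice (seller's account under CFR): origin terminal, freight — exclude.
CIF value = CFR price + insurance = 42549.85 + 528.95 = 43078.80
Import duty = 408 × 3.05 = 1244.40
Buyer bears: insurance 528.95 + destination terminal 831.00 + brokerage 473.50 + delivery 1833.90 + duty 1244.40 = 4911.75
Landed cost = invoice 42549.85 + 4911.75 = 47461.60

Total landed cost: SGD 47461.60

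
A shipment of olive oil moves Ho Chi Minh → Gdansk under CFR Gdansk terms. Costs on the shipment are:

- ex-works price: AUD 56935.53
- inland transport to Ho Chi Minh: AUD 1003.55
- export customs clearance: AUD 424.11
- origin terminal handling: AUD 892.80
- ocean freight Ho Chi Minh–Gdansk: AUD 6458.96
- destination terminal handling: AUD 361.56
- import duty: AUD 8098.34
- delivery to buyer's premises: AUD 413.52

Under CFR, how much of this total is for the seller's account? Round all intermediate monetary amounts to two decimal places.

Seller's account: AUD 65714.95

CFR: the seller pays costs through ocean freight to the destination port, but not insurance.
Seller's account: goods 56935.53 + inland to port 1003.55 + export clearance 424.11 + origin terminal 892.80 + freight 6458.96 = 65714.95
Buyer's account: destination terminal 361.56 + duty 8098.34 + delivery 413.52 = 8873.42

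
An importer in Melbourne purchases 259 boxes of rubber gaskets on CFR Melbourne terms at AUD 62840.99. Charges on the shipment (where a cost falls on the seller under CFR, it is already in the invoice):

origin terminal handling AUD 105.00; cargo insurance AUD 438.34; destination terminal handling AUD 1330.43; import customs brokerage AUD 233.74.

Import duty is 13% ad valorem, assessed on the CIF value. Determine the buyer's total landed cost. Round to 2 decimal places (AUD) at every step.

Total landed cost: AUD 73069.81

CFR: the seller pays costs through ocean freight to the destination port, but not insurance.
Already in the invoice (seller's account under CFR): origin terminal — exclude.
CIF value = CFR price + insurance = 62840.99 + 438.34 = 63279.33
Import duty = 63279.33 × 13% = 8226.31
Buyer bears: insurance 438.34 + destination terminal 1330.43 + brokerage 233.74 + duty 8226.31 = 10228.82
Landed cost = invoice 62840.99 + 10228.82 = 73069.81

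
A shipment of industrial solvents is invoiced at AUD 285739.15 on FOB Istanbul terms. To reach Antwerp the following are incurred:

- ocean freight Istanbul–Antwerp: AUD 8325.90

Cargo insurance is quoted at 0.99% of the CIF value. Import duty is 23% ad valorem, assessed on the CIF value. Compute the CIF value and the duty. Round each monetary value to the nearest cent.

Let C be the CIF value. C = FOB price + freight + 0.99% × C
C − 0.99% × C = 285739.15 + 8325.90
0.9901 × C = 294065.05
C = 294065.05 / 0.9901 = 297005.40
Insurance premium = 0.99% × 297005.40 = 2940.35
Import duty = 297005.40 × 23% = 68311.24

CIF value: AUD 297005.40; import duty: AUD 68311.24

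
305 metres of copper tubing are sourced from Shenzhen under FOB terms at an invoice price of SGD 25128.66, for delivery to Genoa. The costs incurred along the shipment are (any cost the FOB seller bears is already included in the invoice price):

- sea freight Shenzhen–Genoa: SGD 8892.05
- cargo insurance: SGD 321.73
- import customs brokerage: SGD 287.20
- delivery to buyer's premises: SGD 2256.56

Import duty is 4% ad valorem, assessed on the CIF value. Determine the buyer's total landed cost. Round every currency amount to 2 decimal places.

FOB: the seller bears costs until goods are on board at the origin port; the buyer bears freight, insurance and all costs thereafter.
CIF value = FOB price + freight + insurance = 25128.66 + 8892.05 + 321.73 = 34342.44
Import duty = 34342.44 × 4% = 1373.70
Buyer bears: freight 8892.05 + insurance 321.73 + brokerage 287.20 + delivery 2256.56 + duty 1373.70 = 13131.24
Landed cost = invoice 25128.66 + 13131.24 = 38259.90

Total landed cost: SGD 38259.90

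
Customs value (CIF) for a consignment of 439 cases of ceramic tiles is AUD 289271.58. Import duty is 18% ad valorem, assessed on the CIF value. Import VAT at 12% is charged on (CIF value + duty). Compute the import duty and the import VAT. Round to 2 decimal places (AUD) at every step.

Import duty = 289271.58 × 18% = 52068.88
VAT base = CIF + duty = 289271.58 + 52068.88 = 341340.46
Import VAT = 341340.46 × 12% = 40960.86

Import duty: AUD 52068.88; import VAT: AUD 40960.86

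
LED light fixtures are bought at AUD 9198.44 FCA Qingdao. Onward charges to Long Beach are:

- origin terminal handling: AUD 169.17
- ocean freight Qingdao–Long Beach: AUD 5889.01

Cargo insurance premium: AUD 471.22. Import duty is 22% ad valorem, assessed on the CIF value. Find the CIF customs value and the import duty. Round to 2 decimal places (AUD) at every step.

CIF value: AUD 15727.84; import duty: AUD 3460.12

CIF = FCA price + pre-shipment costs + freight + insurance
CIF = 9198.44 + 169.17 + 5889.01 + 471.22 = 15727.84
Import duty = 15727.84 × 22% = 3460.12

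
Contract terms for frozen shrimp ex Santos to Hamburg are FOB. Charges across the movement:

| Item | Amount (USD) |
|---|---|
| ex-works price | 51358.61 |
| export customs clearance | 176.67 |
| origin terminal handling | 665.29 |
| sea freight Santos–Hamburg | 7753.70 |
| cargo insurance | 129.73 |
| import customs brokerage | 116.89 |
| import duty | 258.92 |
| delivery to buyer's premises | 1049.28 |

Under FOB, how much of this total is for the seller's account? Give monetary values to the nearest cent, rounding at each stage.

Seller's account: USD 52200.57

FOB: the seller bears costs until goods are on board at the origin port; the buyer bears freight, insurance and all costs thereafter.
Seller's account: goods 51358.61 + export clearance 176.67 + origin terminal 665.29 = 52200.57
Buyer's account: freight 7753.70 + insurance 129.73 + brokerage 116.89 + duty 258.92 + delivery 1049.28 = 9308.52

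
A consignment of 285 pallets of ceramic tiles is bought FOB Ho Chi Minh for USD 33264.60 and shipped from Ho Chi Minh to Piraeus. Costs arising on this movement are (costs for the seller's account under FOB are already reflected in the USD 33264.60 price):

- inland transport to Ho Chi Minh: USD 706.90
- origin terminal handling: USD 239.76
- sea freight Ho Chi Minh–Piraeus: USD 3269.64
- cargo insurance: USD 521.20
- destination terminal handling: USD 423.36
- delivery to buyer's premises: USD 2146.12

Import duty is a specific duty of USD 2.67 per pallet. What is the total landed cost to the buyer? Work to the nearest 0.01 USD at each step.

FOB: the seller bears costs until goods are on board at the origin port; the buyer bears freight, insurance and all costs thereafter.
Already in the invoice (seller's account under FOB): inland to port, origin terminal — exclude.
CIF value = FOB price + freight + insurance = 33264.60 + 3269.64 + 521.20 = 37055.44
Import duty = 285 × 2.67 = 760.95
Buyer bears: freight 3269.64 + insurance 521.20 + destination terminal 423.36 + delivery 2146.12 + duty 760.95 = 7121.27
Landed cost = invoice 33264.60 + 7121.27 = 40385.87

Total landed cost: USD 40385.87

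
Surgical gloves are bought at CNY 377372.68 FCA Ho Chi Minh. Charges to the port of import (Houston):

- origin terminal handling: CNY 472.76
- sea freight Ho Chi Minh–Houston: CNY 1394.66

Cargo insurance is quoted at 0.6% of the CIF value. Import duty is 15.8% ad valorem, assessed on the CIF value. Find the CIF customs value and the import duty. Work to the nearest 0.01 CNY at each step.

Let C be the CIF value. C = FCA price + pre-shipment costs + freight + 0.6% × C
C − 0.6% × C = 377372.68 + 472.76 + 1394.66
0.994 × C = 379240.10
C = 379240.10 / 0.994 = 381529.28
Insurance premium = 0.6% × 381529.28 = 2289.18
Import duty = 381529.28 × 15.8% = 60281.63

CIF value: CNY 381529.28; import duty: CNY 60281.63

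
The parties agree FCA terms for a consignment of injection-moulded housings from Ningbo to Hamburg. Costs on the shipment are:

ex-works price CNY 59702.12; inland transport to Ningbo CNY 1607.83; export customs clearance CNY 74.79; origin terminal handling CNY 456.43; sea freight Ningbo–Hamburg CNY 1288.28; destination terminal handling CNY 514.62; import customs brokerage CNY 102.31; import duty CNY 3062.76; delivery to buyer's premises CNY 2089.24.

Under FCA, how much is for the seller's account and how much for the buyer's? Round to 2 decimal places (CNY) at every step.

FCA: the seller delivers export-cleared goods to the carrier; the buyer bears costs from that point.
Seller's account: goods 59702.12 + inland to port 1607.83 + export clearance 74.79 = 61384.74
Buyer's account: origin terminal 456.43 + freight 1288.28 + destination terminal 514.62 + brokerage 102.31 + duty 3062.76 + delivery 2089.24 = 7513.64

Seller: CNY 61384.74; buyer: CNY 7513.64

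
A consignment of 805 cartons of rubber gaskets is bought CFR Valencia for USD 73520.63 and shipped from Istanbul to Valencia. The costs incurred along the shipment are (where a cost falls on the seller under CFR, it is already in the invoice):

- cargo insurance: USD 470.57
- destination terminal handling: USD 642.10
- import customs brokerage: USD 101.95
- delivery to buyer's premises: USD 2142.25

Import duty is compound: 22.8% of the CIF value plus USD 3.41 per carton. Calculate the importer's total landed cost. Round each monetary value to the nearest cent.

Total landed cost: USD 96492.54

CFR: the seller pays costs through ocean freight to the destination port, but not insurance.
CIF value = CFR price + insurance = 73520.63 + 470.57 = 73991.20
Ad valorem component: 73991.20 × 22.8% = 16869.99
Specific component: 805 × 3.41 = 2745.05
Import duty = 16869.99 + 2745.05 = 19615.04
Buyer bears: insurance 470.57 + destination terminal 642.10 + brokerage 101.95 + delivery 2142.25 + duty 19615.04 = 22971.91
Landed cost = invoice 73520.63 + 22971.91 = 96492.54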